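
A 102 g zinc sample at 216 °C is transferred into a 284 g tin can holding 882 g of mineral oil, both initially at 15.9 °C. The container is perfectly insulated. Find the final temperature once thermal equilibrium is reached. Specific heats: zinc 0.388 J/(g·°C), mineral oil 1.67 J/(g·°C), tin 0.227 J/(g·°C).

T_f ≈ 20.9 °C

T_f is the heat-capacity-weighted average of the initial temperatures:
T_f = (39.58×216 + 1472.9×15.9 + 64.47×15.9) / (39.58 + 1472.9 + 64.47)
    = 32993 / 1577 ≈ 20.92 °C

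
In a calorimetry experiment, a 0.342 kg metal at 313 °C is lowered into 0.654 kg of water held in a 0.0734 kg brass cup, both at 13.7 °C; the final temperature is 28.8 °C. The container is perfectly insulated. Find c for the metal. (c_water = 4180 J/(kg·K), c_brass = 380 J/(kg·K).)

Heat gained plus heat lost sum to zero:
0.342×c×(28.8 − 313) + 0.654×4180×(28.8 − 13.7) + 0.0734×380×(28.8 − 13.7) = 0
-97.2 c = -41700
c = -41700/-97.2 ≈ 429 J/(kg·K)

c ≈ 429 J/(kg·K)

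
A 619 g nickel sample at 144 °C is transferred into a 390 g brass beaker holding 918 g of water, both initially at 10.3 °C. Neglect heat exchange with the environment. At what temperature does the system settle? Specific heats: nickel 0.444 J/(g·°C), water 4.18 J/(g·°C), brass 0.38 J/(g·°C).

With ΣQ=0 the equilibrium temperature is the m·c-weighted mean:
T_f = (274.84*144 + 3837.2*10.3 + 148.2*10.3) / (274.84 + 3837.2 + 148.2)
    = 80626 / 4260.3 ≈ 18.93 °C

T_f ≈ 18.9 °C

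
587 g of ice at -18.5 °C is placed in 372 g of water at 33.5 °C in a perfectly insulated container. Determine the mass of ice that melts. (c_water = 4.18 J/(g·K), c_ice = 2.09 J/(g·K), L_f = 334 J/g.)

Heat available from the water dropping to 0 °C: 372·4.18·33.5 = 52091 J.
Warming the ice to 0 °C takes 587·2.09·18.5 = 22696 J, leaving 29395 J for melting.
Melting all 587 g of ice would need 587·334 = 196058 J.
That's not enough to melt it all — equilibrium is at 0 °C with ice remaining.
Mass melted = 29395/334 ≈ 88.01 g.

m_melted ≈ 88 g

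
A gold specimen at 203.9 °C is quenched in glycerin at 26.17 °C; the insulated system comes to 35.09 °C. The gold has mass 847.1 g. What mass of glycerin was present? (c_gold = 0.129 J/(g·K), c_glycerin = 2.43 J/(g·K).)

Heat lost by the gold = heat gained by the glycerin:
847.1·0.129·(203.9 − 35.09) = m·2.43·(35.09 − 26.17)
21.68 m = 18447  ⇒  m ≈ 851 g

m ≈ 851 g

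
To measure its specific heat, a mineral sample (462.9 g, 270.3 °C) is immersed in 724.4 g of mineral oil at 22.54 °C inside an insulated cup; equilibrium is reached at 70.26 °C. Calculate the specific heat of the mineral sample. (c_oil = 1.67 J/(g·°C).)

c ≈ 0.623 J/(g·°C)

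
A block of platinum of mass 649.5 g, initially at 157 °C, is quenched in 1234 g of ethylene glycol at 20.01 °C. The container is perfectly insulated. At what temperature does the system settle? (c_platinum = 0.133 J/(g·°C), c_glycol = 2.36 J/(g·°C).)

T_f ≈ 24.0 °C

Setting the total heat transfer to zero:
649.5×0.133×(T − 157) + 1234×2.36×(T − 20.01) = 0
86.38(T − 157) + 2912.2(T − 20.01) = 0
(86.38 + 2912.2) T = 86.38×157 + 2912.2×20.01
T = 71836 / 2998.6 = 24 °C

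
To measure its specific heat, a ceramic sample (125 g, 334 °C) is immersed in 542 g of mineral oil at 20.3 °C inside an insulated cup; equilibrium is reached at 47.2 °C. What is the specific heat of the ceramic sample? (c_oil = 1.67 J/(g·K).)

c ≈ 0.679 J/(g·K)

Heat lost by the ceramic sample = heat gained by the oil:
125·c·(334 − 47.2) = 542·1.67·(47.2 − 20.3)
35850 c = 24348  ⇒  c ≈ 0.6792 J/(g·K)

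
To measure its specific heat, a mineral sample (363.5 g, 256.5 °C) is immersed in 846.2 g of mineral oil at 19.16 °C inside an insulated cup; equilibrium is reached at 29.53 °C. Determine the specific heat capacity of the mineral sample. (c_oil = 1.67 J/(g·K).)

c ≈ 0.178 J/(g·K)

Heat lost by the mineral sample = heat gained by the oil:
363.5·c·(256.5 − 29.53) = 846.2·1.67·(29.53 − 19.16)
82504 c = 14654  ⇒  c ≈ 0.1776 J/(g·K)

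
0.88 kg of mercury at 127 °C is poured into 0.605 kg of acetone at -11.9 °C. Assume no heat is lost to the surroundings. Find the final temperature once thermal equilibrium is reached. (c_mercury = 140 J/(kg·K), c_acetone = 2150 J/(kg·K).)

T_f ≈ 0.1 °C

|Q_mercury| = |Q_acetone|:
0.88·140·(127 − T) = 0.605·2150·(T − (-11.9))
123.2(127 − T) = 1300.8(T − (-11.9))
1424 T = 167.47  ⇒  T ≈ 0.12 °C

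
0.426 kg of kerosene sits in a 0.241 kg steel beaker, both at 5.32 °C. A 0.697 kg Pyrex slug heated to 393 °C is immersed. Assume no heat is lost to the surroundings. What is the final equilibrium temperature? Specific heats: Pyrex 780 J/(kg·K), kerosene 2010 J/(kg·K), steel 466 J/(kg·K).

Heat gained plus heat lost sum to zero:
0.697*780*(T − 393) + 0.426*2010*(T − 5.32) + 0.241*466*(T − 5.32) = 0
(543.66 + 856.26 + 112.31) T = 543.66*393 + 856.26*5.32 + 112.31*5.32
T = 218811/1512.2 ≈ 144.69 °C

T_f ≈ 144.7 °C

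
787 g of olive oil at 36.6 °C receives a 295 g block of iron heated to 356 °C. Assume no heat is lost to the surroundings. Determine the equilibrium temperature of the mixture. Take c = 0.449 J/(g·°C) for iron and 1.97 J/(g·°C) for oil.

T_f ≈ 61.7 °C

Energy conservation, ΣQ = 0:
295*0.449*(T − 356) + 787*1.97*(T − 36.6) = 0
1682.8 T = 103898
T = 103898/1682.8 ≈ 61.74 °C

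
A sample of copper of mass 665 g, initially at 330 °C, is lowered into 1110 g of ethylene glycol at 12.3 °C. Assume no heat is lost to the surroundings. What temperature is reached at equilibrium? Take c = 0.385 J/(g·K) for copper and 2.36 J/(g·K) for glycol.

Setting the total heat transfer to zero:
665×0.385×(T − 330) + 1110×2.36×(T − 12.3) = 0
2875.6 T = 116709
T = 116709 / 2875.6 = 40.6 °C

T_f ≈ 40.6 °C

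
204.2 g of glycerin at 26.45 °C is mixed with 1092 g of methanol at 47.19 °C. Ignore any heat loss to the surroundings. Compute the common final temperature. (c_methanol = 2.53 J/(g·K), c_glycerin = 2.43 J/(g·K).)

T_f ≈ 44.0 °C

Energy conservation, ΣQ = 0:
1092·2.53·(T − 47.19) + 204.2·2.43·(T − 26.45) = 0
2762.8(T − 47.19) + 496.21(T − 26.45) = 0
(2762.8 + 496.21) T = 2762.8·47.19 + 496.21·26.45
T ≈ 44.03 °C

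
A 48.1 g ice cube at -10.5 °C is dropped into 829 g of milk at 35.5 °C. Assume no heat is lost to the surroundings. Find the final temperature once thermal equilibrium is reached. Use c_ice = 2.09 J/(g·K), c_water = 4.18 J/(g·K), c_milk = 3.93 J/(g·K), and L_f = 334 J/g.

Taking heat into each body as positive, Σ m c ΔT = 0:
warm ice to 0 °C: 48.1·2.09·(0 − (-10.5)) = 1055.6
  melt ice: 48.1·334 = 16065
  meltwater 0→T: 48.1·4.18·T = 201.06 T
  milk: 3258(T − 35.5)
3459 T = 115658 − 17121 = 98537
T ≈ 28.49 °C. Since T > 0 °C, the all-ice-melts assumption holds.

T_f ≈ 28.5 °C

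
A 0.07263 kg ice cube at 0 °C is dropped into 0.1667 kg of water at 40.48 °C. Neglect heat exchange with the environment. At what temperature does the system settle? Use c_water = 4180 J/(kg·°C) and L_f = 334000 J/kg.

T_f ≈ 3.9 °C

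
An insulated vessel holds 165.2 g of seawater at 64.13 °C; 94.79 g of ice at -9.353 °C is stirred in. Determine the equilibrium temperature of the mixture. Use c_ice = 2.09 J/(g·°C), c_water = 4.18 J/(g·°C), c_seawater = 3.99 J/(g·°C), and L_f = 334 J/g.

T_f ≈ 8.3 °C

Conservation of energy gives ΣQ = 0:
ice -9.353→0 °C: 94.79×2.09×9.353 = 1852.9; latent heat to melt: 94.79×334 = 31660; warm the meltwater: 396.22 T; seawater: 659.15(T − 64.13)
1055.4 T = 42271 − 33513 = 8758.4
T ≈ 8.30 °C (positive, so assuming full melt was valid).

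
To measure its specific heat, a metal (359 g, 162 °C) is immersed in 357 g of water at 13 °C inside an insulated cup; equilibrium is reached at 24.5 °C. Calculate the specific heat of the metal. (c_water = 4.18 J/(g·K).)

Net heat exchanged in the isolated system is zero:
359·c·(24.5 − 162) + 357·4.18·(24.5 − 13) = 0
-49362 c = -17161
c = -17161/-49362 ≈ 0.3477 J/(g·K)

c ≈ 0.348 J/(g·K)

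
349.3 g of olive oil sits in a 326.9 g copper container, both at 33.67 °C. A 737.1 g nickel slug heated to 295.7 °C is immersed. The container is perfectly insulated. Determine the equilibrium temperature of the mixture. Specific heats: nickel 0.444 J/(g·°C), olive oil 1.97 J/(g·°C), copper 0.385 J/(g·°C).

Setting the total heat transfer to zero:
737.1×0.444×(T − 295.7) + 349.3×1.97×(T − 33.67) + 326.9×0.385×(T − 33.67) = 0
327.27(T − 295.7) + 688.12(T − 33.67) + 125.86(T − 33.67) = 0
1141.2 T = 124181
T = 124181 / 1141.2 = 109 °C

T_f ≈ 108.8 °C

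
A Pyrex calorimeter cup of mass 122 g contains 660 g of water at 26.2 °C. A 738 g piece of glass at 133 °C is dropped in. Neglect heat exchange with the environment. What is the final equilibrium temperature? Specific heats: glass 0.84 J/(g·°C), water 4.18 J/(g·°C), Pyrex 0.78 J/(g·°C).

Let T be the final temperature. ΣQ_i = 0:
738×0.84×(T − 133) + 660×4.18×(T − 26.2) + 122×0.78×(T − 26.2) = 0
619.92(T − 133) + 2758.8(T − 26.2) + 95.16(T − 26.2) = 0
(619.92 + 2758.8 + 95.16) T = 619.92×133 + 2758.8×26.2 + 95.16×26.2
T = 157223/3473.9 ≈ 45.26 °C

T_f ≈ 45.3 °C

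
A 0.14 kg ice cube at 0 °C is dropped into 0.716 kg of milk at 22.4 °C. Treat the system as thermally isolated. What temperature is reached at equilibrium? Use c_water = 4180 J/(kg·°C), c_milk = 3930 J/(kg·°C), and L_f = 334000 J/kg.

T_f ≈ 4.8 °C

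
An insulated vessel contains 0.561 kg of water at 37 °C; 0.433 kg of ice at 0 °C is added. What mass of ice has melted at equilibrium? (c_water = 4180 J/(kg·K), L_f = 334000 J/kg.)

m_melted ≈ 0.26 kg

Cooling the water to 0 °C releases 0.561·4180·37 = 86764 J.
To melt every bit of ice: 0.433·334000 = 144622 J.
That's not enough to melt it all — equilibrium is at 0 °C with ice remaining.
m_melt = 86764 / L_f = 0.2598 kg.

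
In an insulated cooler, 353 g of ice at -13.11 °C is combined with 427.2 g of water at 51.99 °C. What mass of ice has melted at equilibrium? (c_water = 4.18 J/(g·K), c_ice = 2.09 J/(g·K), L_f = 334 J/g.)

Water can give up m c ΔT = 427.2×4.18×51.99 = 92838 J before reaching 0 °C.
Warming the ice to 0 °C takes 353×2.09×13.11 = 9672.2 J, leaving 83166 J for melting.
To melt every bit of ice: 353×334 = 117902 J.
That's not enough to melt it all — equilibrium is at 0 °C with ice remaining.
m_melted×334 = 83166  ⇒  m_melted ≈ 249 g.

m_melted ≈ 249 g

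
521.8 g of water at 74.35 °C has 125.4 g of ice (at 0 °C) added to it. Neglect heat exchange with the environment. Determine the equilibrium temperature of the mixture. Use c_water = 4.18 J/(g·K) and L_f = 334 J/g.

T_f ≈ 44.5 °C

Net heat exchanged in the isolated system is zero:
latent heat to melt: 125.4×334 = 41884; meltwater 0→T: 125.4×4.18×T = 524.17 T; water: 2181.1(T − 74.35)
2705.3 T = 162167 − 41884 = 120283
T ≈ 44.46 °C — above 0 °C, consistent with complete melting.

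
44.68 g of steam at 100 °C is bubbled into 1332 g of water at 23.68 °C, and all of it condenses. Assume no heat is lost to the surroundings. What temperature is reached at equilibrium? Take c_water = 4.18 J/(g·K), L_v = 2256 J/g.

Sum of m c ΔT and latent-heat terms is zero:
steam→water at 100 °C releases m L_v = 44.68·2256 = 100798
  condensed water 100 °C→T: 186.76(T − 100)
  original water: 5567.8(T − 23.68)
5754.5 T = 100798 + 18676 + 131845 = 251319
T ≈ 43.67 °C, under the boiling point, so the assumption holds.

T_f ≈ 43.7 °C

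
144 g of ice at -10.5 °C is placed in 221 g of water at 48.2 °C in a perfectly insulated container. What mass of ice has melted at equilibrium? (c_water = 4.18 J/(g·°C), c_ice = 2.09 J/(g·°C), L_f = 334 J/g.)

Water can give up m c ΔT = 221·4.18·48.2 = 44526 J before reaching 0 °C.
Of that, 144·2.09·10.5 = 3160.1 J goes to bring the ice to 0 °C, leaving 41366 J.
Fully melting the ice requires m_ice L_f = 144·334 = 48096 J.
Since 41366 < 48096 J, not all the ice melts; equilibrium is at 0 °C.
Mass melted = 41366/334 ≈ 123.9 g.

m_melted ≈ 124 g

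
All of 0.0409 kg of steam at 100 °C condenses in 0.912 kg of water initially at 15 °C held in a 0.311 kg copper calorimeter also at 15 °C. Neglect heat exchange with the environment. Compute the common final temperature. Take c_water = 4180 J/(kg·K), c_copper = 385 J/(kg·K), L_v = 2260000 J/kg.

T_f ≈ 41.1 °C

Heat gained plus heat lost sum to zero:
condense steam: −0.0409×2260000 = −92434
  condensed water 100 °C→T: 170.96(T − 100)
  original water: 3812.2(T − 15)
  cup: 119.73(T − 15)
4102.9 T = 92434 + 17096 + 58978 = 168509
T ≈ 41.07 °C (< 100 °C, so full condensation is consistent).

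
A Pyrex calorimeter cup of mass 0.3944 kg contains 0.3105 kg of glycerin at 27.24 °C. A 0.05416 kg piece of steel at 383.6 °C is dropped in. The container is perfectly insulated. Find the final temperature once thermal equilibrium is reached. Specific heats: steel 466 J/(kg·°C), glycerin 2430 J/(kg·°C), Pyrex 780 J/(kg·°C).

T_f ≈ 35.5 °C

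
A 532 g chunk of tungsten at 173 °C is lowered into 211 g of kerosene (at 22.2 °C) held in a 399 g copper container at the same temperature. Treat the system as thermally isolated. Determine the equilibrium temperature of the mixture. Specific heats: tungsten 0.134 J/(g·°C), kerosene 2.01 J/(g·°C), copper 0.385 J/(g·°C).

T_f ≈ 38.8 °C

Taking heat into each body as positive, Σ m c ΔT = 0:
532*0.134*(T − 173) + 211*2.01*(T − 22.2) + 399*0.385*(T − 22.2) = 0
71.29(T − 173) + 424.11(T − 22.2) + 153.62(T − 22.2) = 0
649.01 T = 25158
T = 25158/649.01 ≈ 38.76 °C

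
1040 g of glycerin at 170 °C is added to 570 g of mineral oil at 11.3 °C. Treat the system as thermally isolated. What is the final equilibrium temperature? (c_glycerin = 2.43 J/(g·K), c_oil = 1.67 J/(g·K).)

T_f ≈ 126.6 °C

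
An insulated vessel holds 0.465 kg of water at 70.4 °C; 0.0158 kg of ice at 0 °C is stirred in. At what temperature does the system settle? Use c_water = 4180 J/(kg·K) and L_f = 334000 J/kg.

Let T be the final temperature. ΣQ_i = 0:
fusion: m_ice L_f = 0.0158·334000 = 5277.2
  meltwater 0→T: 0.0158·4180·T = 66.04 T
  water: 1943.7(T − 70.4)
2009.7 T = 136836 − 5277.2 = 131559
T ≈ 65.46 °C. Since T > 0 °C, the all-ice-melts assumption holds.

T_f ≈ 65.5 °C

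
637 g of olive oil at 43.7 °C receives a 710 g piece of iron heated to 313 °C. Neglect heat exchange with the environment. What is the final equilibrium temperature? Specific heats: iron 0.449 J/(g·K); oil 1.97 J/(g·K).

|Q_iron| = |Q_oil|:
710×0.449×(313 − T) = 637×1.97×(T − 43.7)
318.79(313 − T) = 1254.9(T − 43.7)
1573.7 T = 154620  ⇒  T ≈ 98.25 °C

T_f ≈ 98.3 °C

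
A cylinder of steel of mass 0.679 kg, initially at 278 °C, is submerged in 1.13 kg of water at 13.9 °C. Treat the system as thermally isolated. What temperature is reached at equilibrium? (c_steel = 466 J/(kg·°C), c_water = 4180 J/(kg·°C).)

T_f ≈ 30.5 °C

|Q_steel| = |Q_water|:
0.679·466·(278 − T) = 1.13·4180·(T − 13.9)
316.41(278 − T) = 4723.4(T − 13.9)
5039.8 T = 153618  ⇒  T ≈ 30.48 °C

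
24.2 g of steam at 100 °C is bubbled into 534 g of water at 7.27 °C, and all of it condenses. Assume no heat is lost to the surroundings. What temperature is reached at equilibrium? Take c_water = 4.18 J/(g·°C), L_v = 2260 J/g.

T_f ≈ 34.7 °C

Conservation of energy gives ΣQ = 0:
latent heat released on condensation: 24.2·2260 = 54692
  condensed water 100 °C→T: 101.16(T − 100)
  water warms: 534·4.18·(T − 7.27) = 2232.1(T − 7.27)
2333.3 T = 54692 + 10116 + 16228 = 81035
T ≈ 34.73 °C, under the boiling point, so the assumption holds.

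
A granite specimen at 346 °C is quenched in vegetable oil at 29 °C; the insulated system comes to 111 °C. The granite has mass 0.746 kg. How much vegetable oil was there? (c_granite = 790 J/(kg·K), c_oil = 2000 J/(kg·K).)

m ≈ 0.844 kg

|Q_granite| = |Q_oil|:
0.746×790×(346 − 111) = m×2000×(111 − 29)
164000 m = 138495  ⇒  m ≈ 0.8445 kg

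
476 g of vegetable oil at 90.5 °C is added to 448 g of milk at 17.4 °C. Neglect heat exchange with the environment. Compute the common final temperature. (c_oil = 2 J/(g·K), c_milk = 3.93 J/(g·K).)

T_f ≈ 43.1 °C

Heat gained plus heat lost sum to zero:
476*2*(T − 90.5) + 448*3.93*(T − 17.4) = 0
952(T − 90.5) + 1760.6(T − 17.4) = 0
2712.6 T = 116791
T = 116791 / 2712.6 = 43.1 °C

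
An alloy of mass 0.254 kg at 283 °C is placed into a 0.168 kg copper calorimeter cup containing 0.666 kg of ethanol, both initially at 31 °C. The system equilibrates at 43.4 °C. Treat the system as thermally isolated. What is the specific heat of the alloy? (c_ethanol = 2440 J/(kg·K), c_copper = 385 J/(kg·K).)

c ≈ 344 J/(kg·K)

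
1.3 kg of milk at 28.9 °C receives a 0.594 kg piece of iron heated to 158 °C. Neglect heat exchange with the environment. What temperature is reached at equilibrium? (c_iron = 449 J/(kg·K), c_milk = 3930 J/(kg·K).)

Net heat exchanged in the isolated system is zero:
0.594*449*(T − 158) + 1.3*3930*(T − 28.9) = 0
266.71(T − 158) + 5109(T − 28.9) = 0
(266.71 + 5109) T = 266.71*158 + 5109*28.9
T = 189790/5375.7 ≈ 35.31 °C

T_f ≈ 35.3 °C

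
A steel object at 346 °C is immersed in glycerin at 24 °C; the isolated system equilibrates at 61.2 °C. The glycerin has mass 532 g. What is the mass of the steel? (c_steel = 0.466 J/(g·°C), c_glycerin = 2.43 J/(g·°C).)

m ≈ 362 g

|Q_steel| = |Q_glycerin|:
m×0.466×(346 − 61.2) = 532×2.43×(61.2 − 24)
132.72 m = 48091  ⇒  m ≈ 362.4 g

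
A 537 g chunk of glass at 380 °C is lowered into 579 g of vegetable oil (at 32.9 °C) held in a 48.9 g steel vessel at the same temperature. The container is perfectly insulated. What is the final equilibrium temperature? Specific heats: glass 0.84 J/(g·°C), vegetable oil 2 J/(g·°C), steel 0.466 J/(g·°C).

T_f ≈ 128.8 °C

With ΣQ=0 the equilibrium temperature is the m·c-weighted mean:
T_f = (451.08×380 + 1158×32.9 + 22.79×32.9) / (451.08 + 1158 + 22.79)
    = 210258 / 1631.9 ≈ 128.85 °C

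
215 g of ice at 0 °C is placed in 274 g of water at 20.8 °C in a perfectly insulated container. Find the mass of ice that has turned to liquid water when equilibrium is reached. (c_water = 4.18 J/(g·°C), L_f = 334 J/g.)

Cooling the water to 0 °C releases 274·4.18·20.8 = 23823 J.
To melt every bit of ice: 215·334 = 71810 J.
That's not enough to melt it all — equilibrium is at 0 °C with ice remaining.
m_melt = 23823 / L_f = 71.33 g.

m_melted ≈ 71.3 g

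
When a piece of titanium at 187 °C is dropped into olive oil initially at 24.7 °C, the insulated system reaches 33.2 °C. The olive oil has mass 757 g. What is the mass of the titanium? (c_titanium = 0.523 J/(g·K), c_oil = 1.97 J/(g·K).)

m ≈ 158 g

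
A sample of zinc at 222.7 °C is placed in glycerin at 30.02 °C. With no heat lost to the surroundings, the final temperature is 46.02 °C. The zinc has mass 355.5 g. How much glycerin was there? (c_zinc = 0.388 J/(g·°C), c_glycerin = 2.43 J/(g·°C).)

|Q_zinc| = |Q_glycerin|:
355.5×0.388×(222.7 − 46.02) = m×2.43×(46.02 − 30.02)
38.88 m = 24370  ⇒  m ≈ 626.8 g

m ≈ 627 g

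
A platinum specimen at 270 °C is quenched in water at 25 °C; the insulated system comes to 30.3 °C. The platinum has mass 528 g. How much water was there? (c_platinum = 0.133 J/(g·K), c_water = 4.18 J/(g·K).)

m ≈ 760 g

Taking heat into each body as positive, Σ m c ΔT = 0:
528·0.133·(30.3 − 270) + m·4.18·(30.3 − 25) = 0
22.15 m = 16833
m = 16833/22.15 ≈ 759.8 g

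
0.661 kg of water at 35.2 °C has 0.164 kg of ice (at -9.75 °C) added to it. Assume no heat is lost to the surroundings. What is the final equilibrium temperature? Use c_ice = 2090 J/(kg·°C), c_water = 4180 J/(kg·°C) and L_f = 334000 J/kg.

Setting the total heat transfer to zero:
ice -9.75→0 °C: 0.164·2090·9.75 = 3341.9; melt ice: 0.164·334000 = 54776; warm the meltwater: 685.52 T; water: 2763(T − 35.2)
3448.5 T = 97257 − 58118 = 39139
T ≈ 11.35 °C. Since T > 0 °C, the all-ice-melts assumption holds.

T_f ≈ 11.3 °C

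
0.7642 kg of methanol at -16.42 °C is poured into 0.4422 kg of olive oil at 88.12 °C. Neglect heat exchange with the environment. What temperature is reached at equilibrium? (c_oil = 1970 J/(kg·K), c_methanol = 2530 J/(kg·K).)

T_f ≈ 16.1 °C

|Q_oil| = |Q_methanol|:
0.4422×1970×(88.12 − T) = 0.7642×2530×(T − (-16.42))
871.13(88.12 − T) = 1933.4(T − (-16.42))
2804.6 T = 45017  ⇒  T ≈ 16.05 °C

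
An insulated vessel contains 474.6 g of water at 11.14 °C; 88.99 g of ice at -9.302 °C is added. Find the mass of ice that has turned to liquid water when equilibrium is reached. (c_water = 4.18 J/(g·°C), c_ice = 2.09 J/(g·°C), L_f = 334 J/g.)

Cooling the water to 0 °C releases 474.6×4.18×11.14 = 22100 J.
Of that, 88.99×2.09×9.302 = 1730.1 J goes to bring the ice to 0 °C, leaving 20370 J.
Melting all 88.99 g of ice would need 88.99×334 = 29723 J.
That's not enough to melt it all — equilibrium is at 0 °C with ice remaining.
Mass melted = 20370/334 ≈ 60.99 g.

m_melted ≈ 61 g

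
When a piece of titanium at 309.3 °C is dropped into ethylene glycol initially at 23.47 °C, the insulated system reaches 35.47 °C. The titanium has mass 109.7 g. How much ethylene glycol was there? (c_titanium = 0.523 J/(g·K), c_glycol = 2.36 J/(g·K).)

m ≈ 555 g

|Q_titanium| = |Q_glycol|:
109.7×0.523×(309.3 − 35.47) = m×2.36×(35.47 − 23.47)
28.32 m = 15710  ⇒  m ≈ 554.7 g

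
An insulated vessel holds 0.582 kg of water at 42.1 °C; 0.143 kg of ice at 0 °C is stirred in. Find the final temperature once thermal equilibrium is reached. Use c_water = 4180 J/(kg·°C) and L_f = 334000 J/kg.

T_f ≈ 18.0 °C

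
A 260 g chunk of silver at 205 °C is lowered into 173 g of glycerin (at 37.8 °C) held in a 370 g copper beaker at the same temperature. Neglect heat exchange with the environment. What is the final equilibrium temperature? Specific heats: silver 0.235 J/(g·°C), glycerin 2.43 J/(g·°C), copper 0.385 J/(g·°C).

T_f ≈ 54.2 °C

With ΣQ=0 the equilibrium temperature is the m·c-weighted mean:
T_f = (61.1*205 + 420.39*37.8 + 142.45*37.8) / (61.1 + 420.39 + 142.45)
    = 33801 / 623.94 ≈ 54.17 °C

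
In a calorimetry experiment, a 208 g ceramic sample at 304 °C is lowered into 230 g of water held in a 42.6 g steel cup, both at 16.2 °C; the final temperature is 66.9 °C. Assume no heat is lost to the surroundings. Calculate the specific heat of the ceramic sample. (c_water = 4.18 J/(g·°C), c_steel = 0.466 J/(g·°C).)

c ≈ 1.01 J/(g·°C)

Taking heat into each body as positive, Σ m c ΔT = 0:
208·c·(66.9 − 304) + 230·4.18·(66.9 − 16.2) + 42.6·0.466·(66.9 − 16.2) = 0
-49317 c = -49749
c = -49749/-49317 ≈ 1.009 J/(g·°C)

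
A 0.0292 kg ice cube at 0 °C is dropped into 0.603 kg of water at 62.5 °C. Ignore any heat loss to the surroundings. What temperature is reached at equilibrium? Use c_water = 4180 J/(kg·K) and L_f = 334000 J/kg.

T_f ≈ 55.9 °C

Taking heat into each body as positive, Σ m c ΔT = 0:
melt ice: 0.0292·334000 = 9752.8
  meltwater 0→T: 0.0292·4180·T = 122.06 T
  water: 2520.5(T − 62.5)
2642.6 T = 157534 − 9752.8 = 147781
T ≈ 55.92 °C. Since T > 0 °C, the all-ice-melts assumption holds.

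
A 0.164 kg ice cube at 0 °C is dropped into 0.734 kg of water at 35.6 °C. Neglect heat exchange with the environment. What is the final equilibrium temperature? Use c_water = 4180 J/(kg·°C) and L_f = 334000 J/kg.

Let T be the final temperature. ΣQ_i = 0:
melt ice: 0.164·334000 = 54776; meltwater 0→T: 0.164·4180·T = 685.52 T; water: 3068.1(T − 35.6)
3753.6 T = 109225 − 54776 = 54449
T ≈ 14.51 °C — above 0 °C, consistent with complete melting.

T_f ≈ 14.5 °C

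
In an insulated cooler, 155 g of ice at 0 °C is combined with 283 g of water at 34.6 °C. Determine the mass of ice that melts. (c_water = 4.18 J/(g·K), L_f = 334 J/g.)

Water can give up m c ΔT = 283·4.18·34.6 = 40930 J before reaching 0 °C.
Fully melting the ice requires m_ice L_f = 155·334 = 51770 J.
40930 J < 51770 J, so only part of the ice melts and the system sits at 0 °C.
Mass melted = 40930/334 ≈ 122.5 g.

m_melted ≈ 123 g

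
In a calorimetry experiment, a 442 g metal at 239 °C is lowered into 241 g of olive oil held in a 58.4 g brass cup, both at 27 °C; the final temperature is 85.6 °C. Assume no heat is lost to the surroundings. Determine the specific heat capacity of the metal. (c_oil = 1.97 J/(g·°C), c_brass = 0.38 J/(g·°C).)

c ≈ 0.43 J/(g·°C)

Conservation of energy gives ΣQ = 0:
442·c·(85.6 − 239) + 241·1.97·(85.6 − 27) + 58.4·0.38·(85.6 − 27) = 0
-67803 c = -29122
c = -29122/-67803 ≈ 0.4295 J/(g·°C)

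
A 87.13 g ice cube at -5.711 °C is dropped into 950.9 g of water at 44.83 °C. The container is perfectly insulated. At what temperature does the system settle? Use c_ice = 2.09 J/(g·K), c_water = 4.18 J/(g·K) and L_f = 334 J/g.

Conservation of energy gives ΣQ = 0:
ice -5.711→0 °C: 87.13×2.09×5.711 = 1040; melt ice: 87.13×334 = 29101; meltwater 0→T: 87.13×4.18×T = 364.2 T; water cools: 950.9×4.18×(T − 44.83) = 3974.8(T − 44.83)
4339 T = 178189 − 30141 = 148047
T ≈ 34.12 °C (positive, so assuming full melt was valid).

T_f ≈ 34.1 °C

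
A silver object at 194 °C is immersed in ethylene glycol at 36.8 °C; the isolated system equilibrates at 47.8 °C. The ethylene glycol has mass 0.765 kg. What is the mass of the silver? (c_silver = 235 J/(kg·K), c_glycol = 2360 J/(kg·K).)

m ≈ 0.578 kg

|Q_silver| = |Q_glycol|:
m·235·(194 − 47.8) = 0.765·2360·(47.8 − 36.8)
34357 m = 19859  ⇒  m ≈ 0.578 kg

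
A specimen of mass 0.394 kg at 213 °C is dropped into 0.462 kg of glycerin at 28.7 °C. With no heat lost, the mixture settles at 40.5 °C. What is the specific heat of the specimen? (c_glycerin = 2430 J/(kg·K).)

c ≈ 195 J/(kg·K)

Let T be the final temperature. ΣQ_i = 0:
0.394×c×(40.5 − 213) + 0.462×2430×(40.5 − 28.7) = 0
-67.97 c = -13247
c = -13247/-67.97 ≈ 194.9 J/(kg·K)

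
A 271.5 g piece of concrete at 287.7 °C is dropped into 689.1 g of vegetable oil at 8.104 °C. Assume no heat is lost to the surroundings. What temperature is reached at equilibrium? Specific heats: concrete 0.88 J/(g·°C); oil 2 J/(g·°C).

T_f ≈ 49.4 °C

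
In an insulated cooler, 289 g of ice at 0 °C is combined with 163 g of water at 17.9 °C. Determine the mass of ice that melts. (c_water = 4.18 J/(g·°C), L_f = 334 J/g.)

m_melted ≈ 36.5 g

Water can give up m c ΔT = 163·4.18·17.9 = 12196 J before reaching 0 °C.
To melt every bit of ice: 289·334 = 96526 J.
That's not enough to melt it all — equilibrium is at 0 °C with ice remaining.
m_melted·334 = 12196  ⇒  m_melted ≈ 36.51 g.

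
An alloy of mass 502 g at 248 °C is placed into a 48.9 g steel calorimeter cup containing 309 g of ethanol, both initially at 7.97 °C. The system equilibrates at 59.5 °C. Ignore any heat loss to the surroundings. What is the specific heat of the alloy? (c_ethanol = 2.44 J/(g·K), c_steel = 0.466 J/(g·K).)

Taking heat into each body as positive, Σ m c ΔT = 0:
502×c×(59.5 − 248) + 309×2.44×(59.5 − 7.97) + 48.9×0.466×(59.5 − 7.97) = 0
-94627 c = -40026
c = -40026/-94627 ≈ 0.423 J/(g·K)

c ≈ 0.423 J/(g·K)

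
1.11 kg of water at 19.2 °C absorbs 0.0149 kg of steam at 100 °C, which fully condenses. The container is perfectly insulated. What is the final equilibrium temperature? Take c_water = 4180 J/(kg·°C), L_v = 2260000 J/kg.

T_f ≈ 27.4 °C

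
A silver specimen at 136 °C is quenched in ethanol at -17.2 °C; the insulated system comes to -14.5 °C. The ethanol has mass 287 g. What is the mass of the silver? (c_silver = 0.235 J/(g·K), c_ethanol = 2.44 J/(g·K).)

m ≈ 53.5 g

Heat lost by the silver = heat gained by the ethanol:
m×0.235×(136 − -14.5) = 287×2.44×(-14.5 − (-17.2))
35.37 m = 1890.8  ⇒  m ≈ 53.46 g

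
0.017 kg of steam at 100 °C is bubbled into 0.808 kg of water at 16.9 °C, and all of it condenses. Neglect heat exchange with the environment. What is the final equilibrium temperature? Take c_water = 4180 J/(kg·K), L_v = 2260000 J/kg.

T_f ≈ 29.8 °C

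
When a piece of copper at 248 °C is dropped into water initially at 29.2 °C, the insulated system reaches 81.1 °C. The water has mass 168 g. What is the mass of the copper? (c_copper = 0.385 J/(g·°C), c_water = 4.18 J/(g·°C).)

m ≈ 567 g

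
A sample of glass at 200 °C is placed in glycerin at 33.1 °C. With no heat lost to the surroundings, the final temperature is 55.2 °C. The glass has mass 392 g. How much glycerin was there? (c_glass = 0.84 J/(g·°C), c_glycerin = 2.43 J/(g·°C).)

m ≈ 888 g

Heat lost by the glass = heat gained by the glycerin:
392·0.84·(200 − 55.2) = m·2.43·(55.2 − 33.1)
53.7 m = 47680  ⇒  m ≈ 887.8 g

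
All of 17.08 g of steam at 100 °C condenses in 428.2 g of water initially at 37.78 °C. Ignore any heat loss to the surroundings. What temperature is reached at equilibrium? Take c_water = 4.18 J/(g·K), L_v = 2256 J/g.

Sum of m c ΔT and latent-heat terms is zero:
steam→water at 100 °C releases m L_v = 17.08·2256 = 38532
  condensate cools 100→T: 17.08·4.18·(T − 100) = 71.39(T − 100)
  water warms: 428.2·4.18·(T − 37.78) = 1789.9(T − 37.78)
1861.3 T = 38532 + 7139.4 + 67622 = 113293
T ≈ 60.87 °C — below 100 °C, confirming all the steam condensed.

T_f ≈ 60.9 °C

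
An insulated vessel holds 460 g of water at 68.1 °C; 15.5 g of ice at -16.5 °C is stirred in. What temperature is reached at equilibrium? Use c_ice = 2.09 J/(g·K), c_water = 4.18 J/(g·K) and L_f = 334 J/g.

Conservation of energy gives ΣQ = 0:
ice -16.5→0 °C: 15.5×2.09×16.5 = 534.52; melt ice: 15.5×334 = 5177; meltwater 0→T: 15.5×4.18×T = 64.79 T; water: 1922.8(T − 68.1)
1987.6 T = 130943 − 5711.5 = 125231
T ≈ 63.01 °C. Since T > 0 °C, the all-ice-melts assumption holds.

T_f ≈ 63.0 °C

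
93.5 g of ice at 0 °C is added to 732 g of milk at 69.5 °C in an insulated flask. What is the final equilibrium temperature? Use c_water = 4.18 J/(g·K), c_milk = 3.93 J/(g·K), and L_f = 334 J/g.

T_f ≈ 51.6 °C

Heat gained plus heat lost sum to zero:
fusion: m_ice L_f = 93.5×334 = 31229; warm the meltwater: 390.83 T; milk: 2876.8(T − 69.5)
3267.6 T = 199935 − 31229 = 168706
T ≈ 51.63 °C. Since T > 0 °C, the all-ice-melts assumption holds.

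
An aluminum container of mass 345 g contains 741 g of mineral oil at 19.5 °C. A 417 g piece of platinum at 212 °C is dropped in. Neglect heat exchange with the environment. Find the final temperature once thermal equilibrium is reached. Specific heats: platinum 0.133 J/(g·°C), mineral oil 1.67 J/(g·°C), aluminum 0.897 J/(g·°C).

T_f ≈ 26.2 °C

With ΣQ=0 the equilibrium temperature is the m·c-weighted mean:
T_f = (55.46·212 + 1237.5·19.5 + 309.47·19.5) / (55.46 + 1237.5 + 309.47)
    = 41923 / 1602.4 ≈ 26.16 °C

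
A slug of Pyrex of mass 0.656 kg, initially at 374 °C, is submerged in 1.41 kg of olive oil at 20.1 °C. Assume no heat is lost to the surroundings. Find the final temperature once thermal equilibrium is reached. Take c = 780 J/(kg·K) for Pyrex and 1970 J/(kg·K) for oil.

T_f ≈ 75.2 °C

Energy conservation, ΣQ = 0:
0.656·780·(T − 374) + 1.41·1970·(T − 20.1) = 0
3289.4 T = 247200
T = 247200 / 3289.4 = 75.2 °C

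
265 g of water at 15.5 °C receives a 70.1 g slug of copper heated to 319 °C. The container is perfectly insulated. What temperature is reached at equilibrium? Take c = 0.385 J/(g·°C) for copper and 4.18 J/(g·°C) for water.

T_f ≈ 22.7 °C

T_f is the heat-capacity-weighted average of the initial temperatures:
T_f = (26.99×319 + 1107.7×15.5) / (26.99 + 1107.7)
    = 25779 / 1134.7 ≈ 22.72 °C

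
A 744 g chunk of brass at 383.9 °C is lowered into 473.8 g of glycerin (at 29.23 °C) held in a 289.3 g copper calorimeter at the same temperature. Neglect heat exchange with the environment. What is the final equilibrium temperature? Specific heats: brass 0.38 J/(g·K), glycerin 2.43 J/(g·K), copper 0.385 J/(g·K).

T_f ≈ 94.1 °C

T_f = Σ m_i c_i T_i / Σ m_i c_i:
T_f = (282.72*383.9 + 1151.3*29.23 + 111.38*29.23) / (282.72 + 1151.3 + 111.38)
    = 145445 / 1545.4 ≈ 94.11 °C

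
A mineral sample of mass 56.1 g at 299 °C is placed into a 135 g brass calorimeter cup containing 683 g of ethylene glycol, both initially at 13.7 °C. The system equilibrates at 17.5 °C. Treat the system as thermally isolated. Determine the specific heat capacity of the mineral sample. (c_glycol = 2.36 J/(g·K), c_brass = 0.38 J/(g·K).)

c ≈ 0.4 J/(g·K)

Taking heat into each body as positive, Σ m c ΔT = 0:
56.1×c×(17.5 − 299) + 683×2.36×(17.5 − 13.7) + 135×0.38×(17.5 − 13.7) = 0
-15792 c = -6320.1
c = -6320.1/-15792 ≈ 0.4002 J/(g·K)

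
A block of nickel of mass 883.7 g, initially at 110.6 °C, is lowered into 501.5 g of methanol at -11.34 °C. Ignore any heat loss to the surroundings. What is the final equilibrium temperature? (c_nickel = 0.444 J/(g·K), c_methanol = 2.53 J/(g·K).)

Heat lost by the nickel equals heat gained by the methanol:
883.7·0.444·(110.6 − T) = 501.5·2.53·(T − (-11.34))
392.36(110.6 − T) = 1268.8(T − (-11.34))
1661.2 T = 29007  ⇒  T ≈ 17.46 °C

T_f ≈ 17.5 °C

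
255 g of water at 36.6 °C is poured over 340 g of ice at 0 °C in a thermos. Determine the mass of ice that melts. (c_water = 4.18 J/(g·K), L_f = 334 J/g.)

m_melted ≈ 117 g

Water can give up m c ΔT = 255·4.18·36.6 = 39012 J before reaching 0 °C.
Fully melting the ice requires m_ice L_f = 340·334 = 113560 J.
Since 39012 < 113560 J, not all the ice melts; equilibrium is at 0 °C.
Mass melted = 39012/334 ≈ 116.8 g.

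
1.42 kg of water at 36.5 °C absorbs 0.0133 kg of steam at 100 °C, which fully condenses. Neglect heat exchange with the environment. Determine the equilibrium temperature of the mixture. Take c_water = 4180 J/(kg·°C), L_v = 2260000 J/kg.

Setting the total heat transfer to zero:
latent heat released on condensation: 0.0133·2260000 = 30058
  condensate cools 100→T: 0.0133·4180·(T − 100) = 55.59(T − 100)
  original water: 5935.6(T − 36.5)
5991.2 T = 30058 + 5559.4 + 216649 = 252267
T ≈ 42.11 °C (< 100 °C, so full condensation is consistent).

T_f ≈ 42.1 °C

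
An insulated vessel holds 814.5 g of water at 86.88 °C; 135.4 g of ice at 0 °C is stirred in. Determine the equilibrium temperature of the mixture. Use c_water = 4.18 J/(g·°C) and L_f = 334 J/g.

T_f ≈ 63.1 °C

Energy conservation, ΣQ = 0:
melt ice: 135.4×334 = 45224; meltwater 0→T: 135.4×4.18×T = 565.97 T; water cools: 814.5×4.18×(T − 86.88) = 3404.6(T − 86.88)
3970.6 T = 295793 − 45224 = 250569
T ≈ 63.11 °C (positive, so assuming full melt was valid).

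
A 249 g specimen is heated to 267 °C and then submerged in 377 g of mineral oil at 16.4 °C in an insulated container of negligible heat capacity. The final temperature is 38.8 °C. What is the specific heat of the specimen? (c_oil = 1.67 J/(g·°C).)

m_s c (T_s − T_f) = m_oil c_oil (T_f − T_0):
249·c·(267 − 38.8) = 377·1.67·(38.8 − 16.4)
56822 c = 14103  ⇒  c ≈ 0.2482 J/(g·°C)

c ≈ 0.248 J/(g·°C)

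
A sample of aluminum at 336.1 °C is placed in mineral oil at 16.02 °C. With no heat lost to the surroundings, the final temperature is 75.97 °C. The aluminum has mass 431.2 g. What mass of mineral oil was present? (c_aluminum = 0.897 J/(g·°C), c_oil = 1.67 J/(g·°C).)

m ≈ 1000 g

Setting the total heat transfer to zero:
431.2×0.897×(75.97 − 336.1) + m×1.67×(75.97 − 16.02) = 0
100.12 m = 100615
m = 100615/100.12 ≈ 1005 g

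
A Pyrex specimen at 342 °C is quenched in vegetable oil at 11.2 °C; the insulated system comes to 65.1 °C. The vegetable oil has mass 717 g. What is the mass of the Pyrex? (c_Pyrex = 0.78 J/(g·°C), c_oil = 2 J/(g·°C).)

m ≈ 358 g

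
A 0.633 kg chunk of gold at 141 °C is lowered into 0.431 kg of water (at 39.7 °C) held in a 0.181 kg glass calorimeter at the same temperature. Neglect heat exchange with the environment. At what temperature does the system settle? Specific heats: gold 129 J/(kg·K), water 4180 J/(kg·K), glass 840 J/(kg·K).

Taking heat into each body as positive, Σ m c ΔT = 0:
0.633*129*(T − 141) + 0.431*4180*(T − 39.7) + 0.181*840*(T − 39.7) = 0
2035.3 T = 89072
T = 89072/2035.3 ≈ 43.76 °C

T_f ≈ 43.8 °C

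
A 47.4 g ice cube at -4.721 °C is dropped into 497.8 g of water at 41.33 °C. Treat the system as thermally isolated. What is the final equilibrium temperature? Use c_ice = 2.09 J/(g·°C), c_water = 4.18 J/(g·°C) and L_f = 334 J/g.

T_f ≈ 30.6 °C

Energy balance with sensible and latent terms:
ice -4.721→0 °C: 47.4·2.09·4.721 = 467.69; latent heat to melt: 47.4·334 = 15832; meltwater 0→T: 47.4·4.18·T = 198.13 T; water cools: 497.8·4.18·(T − 41.33) = 2080.8(T − 41.33)
2278.9 T = 86000 − 16299 = 69700
T ≈ 30.58 °C — above 0 °C, consistent with complete melting.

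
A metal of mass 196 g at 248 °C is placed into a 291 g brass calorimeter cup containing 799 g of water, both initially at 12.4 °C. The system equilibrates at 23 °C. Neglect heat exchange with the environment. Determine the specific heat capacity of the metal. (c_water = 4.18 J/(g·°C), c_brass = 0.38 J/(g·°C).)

c ≈ 0.829 J/(g·°C)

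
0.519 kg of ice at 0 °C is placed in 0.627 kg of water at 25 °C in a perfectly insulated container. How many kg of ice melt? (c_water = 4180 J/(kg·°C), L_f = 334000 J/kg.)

m_melted ≈ 0.196 kg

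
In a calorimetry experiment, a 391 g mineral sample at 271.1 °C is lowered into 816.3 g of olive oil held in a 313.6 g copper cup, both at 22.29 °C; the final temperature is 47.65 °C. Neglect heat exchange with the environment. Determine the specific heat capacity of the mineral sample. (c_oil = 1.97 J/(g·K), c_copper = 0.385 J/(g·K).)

Setting the total heat transfer to zero:
391·c·(47.65 − 271.1) + 816.3·1.97·(47.65 − 22.29) + 313.6·0.385·(47.65 − 22.29) = 0
-87369 c = -43844
c = -43844/-87369 ≈ 0.5018 J/(g·K)

c ≈ 0.502 J/(g·K)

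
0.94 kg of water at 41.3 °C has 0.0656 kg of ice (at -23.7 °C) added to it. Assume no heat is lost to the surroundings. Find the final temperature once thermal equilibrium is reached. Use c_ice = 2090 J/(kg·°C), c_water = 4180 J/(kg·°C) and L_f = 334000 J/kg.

T_f ≈ 32.6 °C

Conservation of energy gives ΣQ = 0:
warm ice to 0 °C: 0.0656×2090×(0 − (-23.7)) = 3249.4; latent heat to melt: 0.0656×334000 = 21910; warm the meltwater: 274.21 T; water: 3929.2(T − 41.3)
4203.4 T = 162276 − 25160 = 137116
T ≈ 32.62 °C (positive, so assuming full melt was valid).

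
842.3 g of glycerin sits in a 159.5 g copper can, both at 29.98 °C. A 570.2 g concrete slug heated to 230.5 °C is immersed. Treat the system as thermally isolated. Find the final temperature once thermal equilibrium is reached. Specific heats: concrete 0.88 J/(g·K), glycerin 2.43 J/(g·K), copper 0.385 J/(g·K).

T_f = Σ m_i c_i T_i / Σ m_i c_i:
T_f = (501.78×230.5 + 2046.8×29.98 + 61.41×29.98) / (501.78 + 2046.8 + 61.41)
    = 178863 / 2610 ≈ 68.53 °C

T_f ≈ 68.5 °C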